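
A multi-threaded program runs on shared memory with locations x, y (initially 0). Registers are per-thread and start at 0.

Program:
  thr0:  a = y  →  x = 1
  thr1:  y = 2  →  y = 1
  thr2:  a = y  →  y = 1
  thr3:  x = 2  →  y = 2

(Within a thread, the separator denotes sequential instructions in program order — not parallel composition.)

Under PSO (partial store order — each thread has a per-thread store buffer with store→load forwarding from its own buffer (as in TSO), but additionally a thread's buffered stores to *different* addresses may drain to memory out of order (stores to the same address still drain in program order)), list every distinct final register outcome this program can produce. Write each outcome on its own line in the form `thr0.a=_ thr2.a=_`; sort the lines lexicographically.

outcome vector order: (thr0.a,thr2.a)
|PSO outcomes| = 9

thr0.a=0 thr2.a=0
thr0.a=0 thr2.a=1
thr0.a=0 thr2.a=2
thr0.a=1 thr2.a=0
thr0.a=1 thr2.a=1
thr0.a=1 thr2.a=2
thr0.a=2 thr2.a=0
thr0.a=2 thr2.a=1
thr0.a=2 thr2.a=2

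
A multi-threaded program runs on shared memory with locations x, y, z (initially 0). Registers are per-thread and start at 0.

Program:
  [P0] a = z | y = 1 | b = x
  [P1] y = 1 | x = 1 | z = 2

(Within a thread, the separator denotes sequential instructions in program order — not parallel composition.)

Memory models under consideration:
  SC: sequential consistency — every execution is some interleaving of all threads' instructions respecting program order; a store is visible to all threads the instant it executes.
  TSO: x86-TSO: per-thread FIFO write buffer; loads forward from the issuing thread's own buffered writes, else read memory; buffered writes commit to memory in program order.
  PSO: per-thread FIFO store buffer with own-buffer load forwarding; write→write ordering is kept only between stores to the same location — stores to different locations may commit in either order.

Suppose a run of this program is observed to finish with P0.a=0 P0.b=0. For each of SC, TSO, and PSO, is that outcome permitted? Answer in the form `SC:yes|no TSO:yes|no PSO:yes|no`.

outcome vector order: (P0.a,P0.b)
SC (3): <0 0> <0 1> <2 1>
TSO (3): <0 0> <0 1> <2 1>
PSO (4): <0 0> <0 1> <2 0> <2 1>
target <0 0> ∈ {SC,TSO,PSO}

SC:yes TSO:yes PSO:yes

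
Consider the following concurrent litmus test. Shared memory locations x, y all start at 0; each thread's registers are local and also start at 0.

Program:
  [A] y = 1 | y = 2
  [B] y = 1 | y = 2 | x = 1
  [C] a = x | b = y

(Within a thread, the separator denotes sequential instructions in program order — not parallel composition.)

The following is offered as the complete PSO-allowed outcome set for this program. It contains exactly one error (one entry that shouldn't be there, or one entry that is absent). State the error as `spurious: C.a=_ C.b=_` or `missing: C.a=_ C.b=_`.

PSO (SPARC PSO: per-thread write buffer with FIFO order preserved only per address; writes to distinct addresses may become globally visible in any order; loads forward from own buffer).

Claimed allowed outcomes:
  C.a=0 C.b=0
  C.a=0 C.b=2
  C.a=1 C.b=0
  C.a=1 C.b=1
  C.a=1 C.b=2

outcome vector order: (C.a,C.b)
under PSO → <0 0>, <0 1>, <0 2>, <1 0>, <1 1>, <1 2>
PSO∖claimed = {<0 1>}

missing: C.a=0 C.b=1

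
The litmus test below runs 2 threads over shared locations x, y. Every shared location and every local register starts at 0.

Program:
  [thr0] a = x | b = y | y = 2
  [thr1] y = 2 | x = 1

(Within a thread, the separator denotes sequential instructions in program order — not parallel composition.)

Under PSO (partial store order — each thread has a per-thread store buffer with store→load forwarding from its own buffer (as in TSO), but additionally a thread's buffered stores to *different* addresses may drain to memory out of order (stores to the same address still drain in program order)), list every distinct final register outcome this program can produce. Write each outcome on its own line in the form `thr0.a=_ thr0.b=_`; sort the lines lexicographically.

outcome vector order: (thr0.a,thr0.b)
|PSO outcomes| = 4

thr0.a=0 thr0.b=0
thr0.a=0 thr0.b=2
thr0.a=1 thr0.b=0
thr0.a=1 thr0.b=2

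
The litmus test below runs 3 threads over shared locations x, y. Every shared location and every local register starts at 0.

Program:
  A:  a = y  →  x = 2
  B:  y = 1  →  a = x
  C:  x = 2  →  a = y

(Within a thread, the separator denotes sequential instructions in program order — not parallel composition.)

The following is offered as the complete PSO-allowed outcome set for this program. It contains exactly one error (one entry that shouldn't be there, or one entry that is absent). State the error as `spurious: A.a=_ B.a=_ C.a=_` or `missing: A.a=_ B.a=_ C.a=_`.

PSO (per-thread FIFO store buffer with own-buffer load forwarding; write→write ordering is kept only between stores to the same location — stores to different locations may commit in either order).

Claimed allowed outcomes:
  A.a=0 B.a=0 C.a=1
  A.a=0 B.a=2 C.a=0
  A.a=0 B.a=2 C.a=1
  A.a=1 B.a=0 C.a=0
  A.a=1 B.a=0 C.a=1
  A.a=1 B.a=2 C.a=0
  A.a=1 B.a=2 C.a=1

missing: A.a=0 B.a=0 C.a=0

outcome vector order: (A.a,B.a,C.a)
[PSO] allowed = {0/0/0; 0/0/1; 0/2/0; 0/2/1; 1/0/0; 1/0/1; 1/2/0; 1/2/1}
PSO∖claimed = {0/0/0}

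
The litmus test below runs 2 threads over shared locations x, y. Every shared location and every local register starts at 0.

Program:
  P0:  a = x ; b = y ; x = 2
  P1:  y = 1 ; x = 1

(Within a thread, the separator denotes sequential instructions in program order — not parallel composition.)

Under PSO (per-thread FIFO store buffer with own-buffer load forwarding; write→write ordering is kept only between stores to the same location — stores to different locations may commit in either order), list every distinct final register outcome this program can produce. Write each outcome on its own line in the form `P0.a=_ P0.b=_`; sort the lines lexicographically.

outcome vector order: (P0.a,P0.b)
|PSO outcomes| = 4

P0.a=0 P0.b=0
P0.a=0 P0.b=1
P0.a=1 P0.b=0
P0.a=1 P0.b=1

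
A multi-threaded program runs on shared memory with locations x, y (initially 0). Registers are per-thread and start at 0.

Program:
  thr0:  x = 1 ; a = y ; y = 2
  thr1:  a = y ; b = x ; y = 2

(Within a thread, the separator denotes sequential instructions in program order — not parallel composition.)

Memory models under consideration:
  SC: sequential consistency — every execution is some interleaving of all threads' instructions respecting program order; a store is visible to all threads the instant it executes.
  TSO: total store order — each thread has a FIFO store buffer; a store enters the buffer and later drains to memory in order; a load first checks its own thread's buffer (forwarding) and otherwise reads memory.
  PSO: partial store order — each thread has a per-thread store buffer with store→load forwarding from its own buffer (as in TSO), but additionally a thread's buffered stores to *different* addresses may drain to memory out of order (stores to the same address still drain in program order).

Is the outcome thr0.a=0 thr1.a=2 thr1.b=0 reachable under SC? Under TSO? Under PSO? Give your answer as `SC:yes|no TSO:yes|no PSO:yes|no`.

outcome vector order: (thr0.a,thr1.a,thr1.b)
under SC → <0 0 0> <0 0 1> <0 2 1> <2 0 0> <2 0 1>
under TSO → <0 0 0> <0 0 1> <0 2 1> <2 0 0> <2 0 1>
under PSO → <0 0 0> <0 0 1> <0 2 0> <0 2 1> <2 0 0> <2 0 1>
target <0 2 0> ∈ {PSO}

SC:no TSO:no PSO:yes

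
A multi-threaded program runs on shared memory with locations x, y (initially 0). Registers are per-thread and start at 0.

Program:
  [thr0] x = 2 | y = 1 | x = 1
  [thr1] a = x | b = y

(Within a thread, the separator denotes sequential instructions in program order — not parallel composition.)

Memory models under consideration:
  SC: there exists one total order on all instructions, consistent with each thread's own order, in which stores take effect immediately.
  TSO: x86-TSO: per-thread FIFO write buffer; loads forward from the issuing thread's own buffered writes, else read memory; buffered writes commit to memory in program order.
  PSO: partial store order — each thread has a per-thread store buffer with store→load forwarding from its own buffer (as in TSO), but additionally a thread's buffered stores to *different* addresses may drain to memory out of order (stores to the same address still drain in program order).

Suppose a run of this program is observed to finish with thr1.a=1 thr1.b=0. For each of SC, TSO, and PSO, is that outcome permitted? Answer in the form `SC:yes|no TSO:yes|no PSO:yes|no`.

SC:no TSO:no PSO:yes

outcome vector order: (thr1.a,thr1.b)
SC (5): 0/0; 0/1; 1/1; 2/0; 2/1
TSO (5): 0/0; 0/1; 1/1; 2/0; 2/1
PSO (6): 0/0; 0/1; 1/0; 1/1; 2/0; 2/1
target 1/0 ∈ {PSO}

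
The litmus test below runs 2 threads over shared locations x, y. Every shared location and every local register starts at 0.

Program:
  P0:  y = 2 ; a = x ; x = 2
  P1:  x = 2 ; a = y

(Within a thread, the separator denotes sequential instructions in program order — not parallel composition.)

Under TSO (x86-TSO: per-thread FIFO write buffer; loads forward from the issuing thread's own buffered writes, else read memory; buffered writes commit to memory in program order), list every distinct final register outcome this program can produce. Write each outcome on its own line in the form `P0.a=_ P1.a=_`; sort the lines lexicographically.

P0.a=0 P1.a=0
P0.a=0 P1.a=2
P0.a=2 P1.a=0
P0.a=2 P1.a=2

outcome vector order: (P0.a,P1.a)
|TSO outcomes| = 4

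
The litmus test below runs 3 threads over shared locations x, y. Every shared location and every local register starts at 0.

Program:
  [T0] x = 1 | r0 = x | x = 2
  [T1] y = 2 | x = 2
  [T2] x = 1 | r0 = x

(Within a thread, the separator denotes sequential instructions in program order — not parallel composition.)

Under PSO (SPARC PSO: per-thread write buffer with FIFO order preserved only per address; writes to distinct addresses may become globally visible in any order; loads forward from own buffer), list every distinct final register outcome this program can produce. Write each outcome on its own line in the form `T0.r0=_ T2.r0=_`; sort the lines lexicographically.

outcome vector order: (T0.r0,T2.r0)
|PSO outcomes| = 4

T0.r0=1 T2.r0=1
T0.r0=1 T2.r0=2
T0.r0=2 T2.r0=1
T0.r0=2 T2.r0=2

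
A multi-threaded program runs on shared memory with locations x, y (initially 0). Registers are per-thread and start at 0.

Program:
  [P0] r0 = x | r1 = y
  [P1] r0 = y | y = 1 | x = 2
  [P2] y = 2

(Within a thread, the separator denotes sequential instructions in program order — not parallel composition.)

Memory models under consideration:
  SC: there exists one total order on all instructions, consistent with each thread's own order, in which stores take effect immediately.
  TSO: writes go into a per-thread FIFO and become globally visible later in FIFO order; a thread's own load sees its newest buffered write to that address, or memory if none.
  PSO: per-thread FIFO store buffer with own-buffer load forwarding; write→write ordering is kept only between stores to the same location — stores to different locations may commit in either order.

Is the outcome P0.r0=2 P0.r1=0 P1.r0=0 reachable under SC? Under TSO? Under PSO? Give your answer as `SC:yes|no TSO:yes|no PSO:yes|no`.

outcome vector order: (P0.r0,P0.r1,P1.r0)
[SC] allowed = {<0 0 0> <0 0 2> <0 1 0> <0 1 2> <0 2 0> <0 2 2> <2 1 0> <2 1 2> <2 2 0>}
[TSO] allowed = {<0 0 0> <0 0 2> <0 1 0> <0 1 2> <0 2 0> <0 2 2> <2 1 0> <2 1 2> <2 2 0>}
[PSO] allowed = {<0 0 0> <0 0 2> <0 1 0> <0 1 2> <0 2 0> <0 2 2> <2 0 0> <2 1 0> <2 1 2> <2 2 0> <2 2 2>}
target <2 0 0> ∈ {PSO}

SC:no TSO:no PSO:yes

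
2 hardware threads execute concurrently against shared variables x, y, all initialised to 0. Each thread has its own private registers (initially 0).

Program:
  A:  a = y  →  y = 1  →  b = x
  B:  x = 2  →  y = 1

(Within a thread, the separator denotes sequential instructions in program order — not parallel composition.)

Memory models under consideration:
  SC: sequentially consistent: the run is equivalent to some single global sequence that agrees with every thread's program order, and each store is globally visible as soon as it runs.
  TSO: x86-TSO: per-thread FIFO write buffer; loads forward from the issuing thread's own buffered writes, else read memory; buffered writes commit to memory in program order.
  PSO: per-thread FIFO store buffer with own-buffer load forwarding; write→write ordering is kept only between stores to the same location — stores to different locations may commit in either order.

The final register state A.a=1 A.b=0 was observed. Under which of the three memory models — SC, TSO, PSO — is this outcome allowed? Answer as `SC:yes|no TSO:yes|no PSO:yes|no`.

SC:no TSO:no PSO:yes

outcome vector order: (A.a,A.b)
SC (3): 00 02 12
TSO (3): 00 02 12
PSO (4): 00 02 10 12
target 10 ∈ {PSO}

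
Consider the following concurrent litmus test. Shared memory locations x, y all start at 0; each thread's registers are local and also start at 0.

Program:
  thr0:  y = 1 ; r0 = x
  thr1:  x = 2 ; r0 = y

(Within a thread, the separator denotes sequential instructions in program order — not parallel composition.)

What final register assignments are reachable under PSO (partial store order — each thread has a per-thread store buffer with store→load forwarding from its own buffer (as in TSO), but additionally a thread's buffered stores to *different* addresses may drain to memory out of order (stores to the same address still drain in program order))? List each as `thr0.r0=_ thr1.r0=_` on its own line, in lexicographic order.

thr0.r0=0 thr1.r0=0
thr0.r0=0 thr1.r0=1
thr0.r0=2 thr1.r0=0
thr0.r0=2 thr1.r0=1

outcome vector order: (thr0.r0,thr1.r0)
|PSO outcomes| = 4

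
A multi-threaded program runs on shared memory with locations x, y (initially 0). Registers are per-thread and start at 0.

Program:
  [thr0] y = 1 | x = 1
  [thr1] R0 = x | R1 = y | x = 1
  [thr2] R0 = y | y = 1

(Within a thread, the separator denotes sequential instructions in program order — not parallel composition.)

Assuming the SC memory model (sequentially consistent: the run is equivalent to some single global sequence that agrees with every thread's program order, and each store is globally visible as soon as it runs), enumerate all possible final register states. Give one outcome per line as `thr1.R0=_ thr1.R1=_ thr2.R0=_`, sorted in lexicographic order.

thr1.R0=0 thr1.R1=0 thr2.R0=0
thr1.R0=0 thr1.R1=0 thr2.R0=1
thr1.R0=0 thr1.R1=1 thr2.R0=0
thr1.R0=0 thr1.R1=1 thr2.R0=1
thr1.R0=1 thr1.R1=1 thr2.R0=0
thr1.R0=1 thr1.R1=1 thr2.R0=1

outcome vector order: (thr1.R0,thr1.R1,thr2.R0)
|SC outcomes| = 6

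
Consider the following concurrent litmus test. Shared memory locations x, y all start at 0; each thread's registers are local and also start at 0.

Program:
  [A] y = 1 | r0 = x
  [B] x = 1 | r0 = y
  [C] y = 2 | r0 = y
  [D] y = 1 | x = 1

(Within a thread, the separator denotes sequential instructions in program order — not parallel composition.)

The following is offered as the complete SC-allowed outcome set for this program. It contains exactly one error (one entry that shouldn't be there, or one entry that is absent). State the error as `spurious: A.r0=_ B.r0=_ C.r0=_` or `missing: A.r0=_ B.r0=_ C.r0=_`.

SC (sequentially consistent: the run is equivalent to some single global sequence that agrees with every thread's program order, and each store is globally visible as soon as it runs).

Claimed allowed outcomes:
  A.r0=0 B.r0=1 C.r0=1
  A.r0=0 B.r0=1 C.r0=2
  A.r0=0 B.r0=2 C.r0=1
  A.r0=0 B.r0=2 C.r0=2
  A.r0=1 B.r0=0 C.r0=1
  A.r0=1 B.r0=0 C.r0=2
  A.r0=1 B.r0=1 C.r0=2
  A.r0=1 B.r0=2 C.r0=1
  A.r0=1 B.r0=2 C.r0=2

missing: A.r0=1 B.r0=1 C.r0=1

outcome vector order: (A.r0,B.r0,C.r0)
SC (10): <0 1 1>; <0 1 2>; <0 2 1>; <0 2 2>; <1 0 1>; <1 0 2>; <1 1 1>; <1 1 2>; <1 2 1>; <1 2 2>
SC∖claimed = {<1 1 1>}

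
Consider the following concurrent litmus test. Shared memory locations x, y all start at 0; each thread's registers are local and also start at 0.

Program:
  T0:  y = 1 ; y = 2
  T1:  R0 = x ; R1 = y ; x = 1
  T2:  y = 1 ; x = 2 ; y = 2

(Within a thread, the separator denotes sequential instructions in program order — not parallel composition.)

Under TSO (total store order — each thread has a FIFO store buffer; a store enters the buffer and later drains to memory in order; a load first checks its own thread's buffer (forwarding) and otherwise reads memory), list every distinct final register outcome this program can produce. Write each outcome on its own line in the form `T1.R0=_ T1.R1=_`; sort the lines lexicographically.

T1.R0=0 T1.R1=0
T1.R0=0 T1.R1=1
T1.R0=0 T1.R1=2
T1.R0=2 T1.R1=1
T1.R0=2 T1.R1=2

outcome vector order: (T1.R0,T1.R1)
|TSO outcomes| = 5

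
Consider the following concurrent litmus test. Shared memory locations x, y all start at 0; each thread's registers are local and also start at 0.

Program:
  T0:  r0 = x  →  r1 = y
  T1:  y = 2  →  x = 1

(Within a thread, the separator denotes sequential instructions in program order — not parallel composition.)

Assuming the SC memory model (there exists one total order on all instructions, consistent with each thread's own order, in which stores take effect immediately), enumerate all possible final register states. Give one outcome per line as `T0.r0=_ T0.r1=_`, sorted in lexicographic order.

T0.r0=0 T0.r1=0
T0.r0=0 T0.r1=2
T0.r0=1 T0.r1=2

outcome vector order: (T0.r0,T0.r1)
|SC outcomes| = 3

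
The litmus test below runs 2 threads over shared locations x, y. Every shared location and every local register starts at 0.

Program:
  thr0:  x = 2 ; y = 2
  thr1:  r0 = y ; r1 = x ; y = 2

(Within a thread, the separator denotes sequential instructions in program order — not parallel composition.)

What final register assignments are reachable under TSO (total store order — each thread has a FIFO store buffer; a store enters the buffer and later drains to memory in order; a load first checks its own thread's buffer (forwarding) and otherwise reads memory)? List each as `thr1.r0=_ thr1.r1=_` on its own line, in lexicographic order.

outcome vector order: (thr1.r0,thr1.r1)
|TSO outcomes| = 3

thr1.r0=0 thr1.r1=0
thr1.r0=0 thr1.r1=2
thr1.r0=2 thr1.r1=2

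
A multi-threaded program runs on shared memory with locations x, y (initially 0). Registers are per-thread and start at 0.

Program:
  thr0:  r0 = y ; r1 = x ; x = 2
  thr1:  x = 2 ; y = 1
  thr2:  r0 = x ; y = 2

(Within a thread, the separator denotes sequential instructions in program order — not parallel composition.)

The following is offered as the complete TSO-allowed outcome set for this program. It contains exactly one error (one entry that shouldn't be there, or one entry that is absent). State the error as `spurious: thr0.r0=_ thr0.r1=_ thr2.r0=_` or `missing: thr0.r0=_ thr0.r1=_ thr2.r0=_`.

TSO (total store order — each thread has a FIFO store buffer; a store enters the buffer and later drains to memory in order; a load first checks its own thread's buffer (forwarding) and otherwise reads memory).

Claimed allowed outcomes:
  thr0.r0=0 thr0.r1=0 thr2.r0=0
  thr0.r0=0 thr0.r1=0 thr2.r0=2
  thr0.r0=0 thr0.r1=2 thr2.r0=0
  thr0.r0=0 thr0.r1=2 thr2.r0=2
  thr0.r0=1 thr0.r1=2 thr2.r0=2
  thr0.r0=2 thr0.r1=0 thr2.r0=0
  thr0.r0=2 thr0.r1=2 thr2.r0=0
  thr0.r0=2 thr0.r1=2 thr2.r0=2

outcome vector order: (thr0.r0,thr0.r1,thr2.r0)
under TSO → 000 002 020 022 120 122 200 220 222
TSO∖claimed = {120}

missing: thr0.r0=1 thr0.r1=2 thr2.r0=0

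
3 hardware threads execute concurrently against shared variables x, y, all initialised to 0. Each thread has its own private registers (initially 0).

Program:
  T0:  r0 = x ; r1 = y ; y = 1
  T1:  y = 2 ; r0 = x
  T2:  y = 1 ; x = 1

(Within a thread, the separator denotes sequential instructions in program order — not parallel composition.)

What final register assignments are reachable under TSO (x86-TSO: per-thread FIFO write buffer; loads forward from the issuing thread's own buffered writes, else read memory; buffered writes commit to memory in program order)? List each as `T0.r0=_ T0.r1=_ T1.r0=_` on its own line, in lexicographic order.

T0.r0=0 T0.r1=0 T1.r0=0
T0.r0=0 T0.r1=0 T1.r0=1
T0.r0=0 T0.r1=1 T1.r0=0
T0.r0=0 T0.r1=1 T1.r0=1
T0.r0=0 T0.r1=2 T1.r0=0
T0.r0=0 T0.r1=2 T1.r0=1
T0.r0=1 T0.r1=1 T1.r0=0
T0.r0=1 T0.r1=1 T1.r0=1
T0.r0=1 T0.r1=2 T1.r0=0
T0.r0=1 T0.r1=2 T1.r0=1

outcome vector order: (T0.r0,T0.r1,T1.r0)
|TSO outcomes| = 10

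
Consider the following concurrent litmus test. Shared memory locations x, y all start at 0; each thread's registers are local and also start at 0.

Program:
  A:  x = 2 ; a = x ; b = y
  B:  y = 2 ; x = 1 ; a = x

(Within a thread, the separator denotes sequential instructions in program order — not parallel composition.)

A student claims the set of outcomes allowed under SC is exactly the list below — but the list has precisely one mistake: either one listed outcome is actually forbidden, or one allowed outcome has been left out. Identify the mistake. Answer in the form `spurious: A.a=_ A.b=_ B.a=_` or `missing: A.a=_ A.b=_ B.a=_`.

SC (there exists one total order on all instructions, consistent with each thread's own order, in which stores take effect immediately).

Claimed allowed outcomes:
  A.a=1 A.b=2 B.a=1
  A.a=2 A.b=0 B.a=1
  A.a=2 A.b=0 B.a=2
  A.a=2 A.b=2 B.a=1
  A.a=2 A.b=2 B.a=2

spurious: A.a=2 A.b=0 B.a=2

outcome vector order: (A.a,A.b,B.a)
SC (4): 1/2/1 2/0/1 2/2/1 2/2/2
claimed∖SC = {2/0/2}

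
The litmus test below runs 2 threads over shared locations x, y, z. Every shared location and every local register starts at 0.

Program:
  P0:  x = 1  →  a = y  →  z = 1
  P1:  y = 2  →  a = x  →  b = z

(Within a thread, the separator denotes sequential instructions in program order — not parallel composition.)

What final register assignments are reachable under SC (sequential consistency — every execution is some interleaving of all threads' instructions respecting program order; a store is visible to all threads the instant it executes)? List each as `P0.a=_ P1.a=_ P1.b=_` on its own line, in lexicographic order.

P0.a=0 P1.a=1 P1.b=0
P0.a=0 P1.a=1 P1.b=1
P0.a=2 P1.a=0 P1.b=0
P0.a=2 P1.a=0 P1.b=1
P0.a=2 P1.a=1 P1.b=0
P0.a=2 P1.a=1 P1.b=1

outcome vector order: (P0.a,P1.a,P1.b)
|SC outcomes| = 6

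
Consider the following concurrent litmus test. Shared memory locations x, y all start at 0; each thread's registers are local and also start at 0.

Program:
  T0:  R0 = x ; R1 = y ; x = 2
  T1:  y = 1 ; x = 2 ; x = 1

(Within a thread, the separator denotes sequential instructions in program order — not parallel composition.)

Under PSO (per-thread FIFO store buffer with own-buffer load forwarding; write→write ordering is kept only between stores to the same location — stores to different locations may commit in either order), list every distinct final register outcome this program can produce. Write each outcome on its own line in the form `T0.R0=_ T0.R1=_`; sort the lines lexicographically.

T0.R0=0 T0.R1=0
T0.R0=0 T0.R1=1
T0.R0=1 T0.R1=0
T0.R0=1 T0.R1=1
T0.R0=2 T0.R1=0
T0.R0=2 T0.R1=1

outcome vector order: (T0.R0,T0.R1)
|PSO outcomes| = 6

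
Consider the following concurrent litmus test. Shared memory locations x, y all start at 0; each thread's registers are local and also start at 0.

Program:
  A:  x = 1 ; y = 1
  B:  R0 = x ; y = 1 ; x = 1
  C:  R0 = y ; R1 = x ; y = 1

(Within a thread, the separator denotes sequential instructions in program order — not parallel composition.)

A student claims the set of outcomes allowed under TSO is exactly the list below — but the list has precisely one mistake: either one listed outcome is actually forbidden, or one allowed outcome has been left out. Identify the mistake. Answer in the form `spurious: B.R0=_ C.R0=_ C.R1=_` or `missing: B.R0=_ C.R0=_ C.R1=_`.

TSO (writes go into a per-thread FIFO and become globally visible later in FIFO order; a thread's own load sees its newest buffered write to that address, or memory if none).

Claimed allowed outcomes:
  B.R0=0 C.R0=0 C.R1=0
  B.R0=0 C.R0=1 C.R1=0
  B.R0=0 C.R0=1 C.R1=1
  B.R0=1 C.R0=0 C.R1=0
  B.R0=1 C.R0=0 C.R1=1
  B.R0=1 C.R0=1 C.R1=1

outcome vector order: (B.R0,C.R0,C.R1)
TSO: 7 outcomes — {0/0/0, 0/0/1, 0/1/0, 0/1/1, 1/0/0, 1/0/1, 1/1/1}
TSO∖claimed = {0/0/1}

missing: B.R0=0 C.R0=0 C.R1=1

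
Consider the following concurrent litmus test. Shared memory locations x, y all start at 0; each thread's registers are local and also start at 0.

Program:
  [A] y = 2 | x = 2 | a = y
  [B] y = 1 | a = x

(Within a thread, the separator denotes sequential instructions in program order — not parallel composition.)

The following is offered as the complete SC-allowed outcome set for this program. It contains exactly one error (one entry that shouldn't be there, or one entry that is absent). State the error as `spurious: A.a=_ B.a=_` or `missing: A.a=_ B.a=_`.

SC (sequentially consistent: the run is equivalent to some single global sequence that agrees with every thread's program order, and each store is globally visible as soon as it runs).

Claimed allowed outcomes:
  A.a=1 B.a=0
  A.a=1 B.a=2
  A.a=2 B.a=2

missing: A.a=2 B.a=0

outcome vector order: (A.a,B.a)
under SC → 10, 12, 20, 22
SC∖claimed = {20}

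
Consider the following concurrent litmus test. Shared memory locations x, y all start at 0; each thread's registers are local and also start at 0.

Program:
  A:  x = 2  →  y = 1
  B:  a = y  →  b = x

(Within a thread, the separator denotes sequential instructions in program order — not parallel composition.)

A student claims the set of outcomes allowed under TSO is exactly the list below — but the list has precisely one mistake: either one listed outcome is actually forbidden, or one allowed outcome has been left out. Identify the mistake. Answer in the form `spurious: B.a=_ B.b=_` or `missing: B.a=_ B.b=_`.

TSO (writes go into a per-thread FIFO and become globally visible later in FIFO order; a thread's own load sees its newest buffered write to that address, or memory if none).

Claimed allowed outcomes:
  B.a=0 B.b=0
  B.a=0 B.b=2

missing: B.a=1 B.b=2

outcome vector order: (B.a,B.b)
TSO (3): <0 0>; <0 2>; <1 2>
TSO∖claimed = {<1 2>}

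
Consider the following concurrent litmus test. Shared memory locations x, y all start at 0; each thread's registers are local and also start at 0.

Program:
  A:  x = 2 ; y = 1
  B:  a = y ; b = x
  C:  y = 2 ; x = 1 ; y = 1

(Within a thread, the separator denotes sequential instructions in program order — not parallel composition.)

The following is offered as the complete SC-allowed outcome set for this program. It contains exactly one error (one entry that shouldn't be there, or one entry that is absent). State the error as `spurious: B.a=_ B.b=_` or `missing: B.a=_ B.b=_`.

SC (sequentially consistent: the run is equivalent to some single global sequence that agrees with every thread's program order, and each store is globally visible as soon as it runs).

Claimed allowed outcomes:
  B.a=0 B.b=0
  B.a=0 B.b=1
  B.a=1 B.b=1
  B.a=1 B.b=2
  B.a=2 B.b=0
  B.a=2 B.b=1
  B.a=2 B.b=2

missing: B.a=0 B.b=2

outcome vector order: (B.a,B.b)
under SC → (0,0); (0,1); (0,2); (1,1); (1,2); (2,0); (2,1); (2,2)
SC∖claimed = {(0,2)}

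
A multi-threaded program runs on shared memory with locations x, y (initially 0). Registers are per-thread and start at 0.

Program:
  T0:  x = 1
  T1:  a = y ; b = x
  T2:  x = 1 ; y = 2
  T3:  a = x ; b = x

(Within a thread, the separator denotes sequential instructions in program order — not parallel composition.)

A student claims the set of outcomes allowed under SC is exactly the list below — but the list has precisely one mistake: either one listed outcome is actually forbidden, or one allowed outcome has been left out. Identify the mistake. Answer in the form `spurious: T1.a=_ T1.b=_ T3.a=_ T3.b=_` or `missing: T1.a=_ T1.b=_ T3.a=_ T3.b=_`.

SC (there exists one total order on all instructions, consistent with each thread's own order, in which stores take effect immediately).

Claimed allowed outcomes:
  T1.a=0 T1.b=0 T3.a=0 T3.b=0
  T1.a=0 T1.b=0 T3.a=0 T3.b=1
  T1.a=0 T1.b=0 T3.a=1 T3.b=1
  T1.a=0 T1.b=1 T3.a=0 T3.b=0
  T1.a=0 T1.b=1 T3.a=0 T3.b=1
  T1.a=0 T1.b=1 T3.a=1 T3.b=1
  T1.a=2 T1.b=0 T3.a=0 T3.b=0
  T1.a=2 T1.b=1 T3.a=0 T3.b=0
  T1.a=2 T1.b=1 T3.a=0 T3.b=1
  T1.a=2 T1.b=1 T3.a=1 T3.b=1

spurious: T1.a=2 T1.b=0 T3.a=0 T3.b=0

outcome vector order: (T1.a,T1.b,T3.a,T3.b)
under SC → (0,0,0,0), (0,0,0,1), (0,0,1,1), (0,1,0,0), (0,1,0,1), (0,1,1,1), (2,1,0,0), (2,1,0,1), (2,1,1,1)
claimed∖SC = {(2,0,0,0)}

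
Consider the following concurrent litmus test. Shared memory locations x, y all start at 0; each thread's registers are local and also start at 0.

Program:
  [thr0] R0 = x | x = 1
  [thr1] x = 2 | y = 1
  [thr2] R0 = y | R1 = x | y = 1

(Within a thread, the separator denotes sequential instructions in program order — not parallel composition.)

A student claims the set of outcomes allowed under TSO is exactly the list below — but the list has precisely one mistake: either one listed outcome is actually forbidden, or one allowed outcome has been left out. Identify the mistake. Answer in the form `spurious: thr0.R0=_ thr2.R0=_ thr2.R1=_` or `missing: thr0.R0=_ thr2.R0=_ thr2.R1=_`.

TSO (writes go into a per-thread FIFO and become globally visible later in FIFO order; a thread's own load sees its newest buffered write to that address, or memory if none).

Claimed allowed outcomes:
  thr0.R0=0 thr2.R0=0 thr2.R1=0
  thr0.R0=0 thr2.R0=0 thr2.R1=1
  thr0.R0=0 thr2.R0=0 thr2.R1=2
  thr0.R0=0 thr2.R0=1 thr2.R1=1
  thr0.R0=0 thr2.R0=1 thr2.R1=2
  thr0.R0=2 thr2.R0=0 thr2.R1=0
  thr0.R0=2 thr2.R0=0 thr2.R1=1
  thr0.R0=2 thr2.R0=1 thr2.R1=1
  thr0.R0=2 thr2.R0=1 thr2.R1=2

outcome vector order: (thr0.R0,thr2.R0,thr2.R1)
TSO: 10 outcomes — {<0 0 0>; <0 0 1>; <0 0 2>; <0 1 1>; <0 1 2>; <2 0 0>; <2 0 1>; <2 0 2>; <2 1 1>; <2 1 2>}
TSO∖claimed = {<2 0 2>}

missing: thr0.R0=2 thr2.R0=0 thr2.R1=2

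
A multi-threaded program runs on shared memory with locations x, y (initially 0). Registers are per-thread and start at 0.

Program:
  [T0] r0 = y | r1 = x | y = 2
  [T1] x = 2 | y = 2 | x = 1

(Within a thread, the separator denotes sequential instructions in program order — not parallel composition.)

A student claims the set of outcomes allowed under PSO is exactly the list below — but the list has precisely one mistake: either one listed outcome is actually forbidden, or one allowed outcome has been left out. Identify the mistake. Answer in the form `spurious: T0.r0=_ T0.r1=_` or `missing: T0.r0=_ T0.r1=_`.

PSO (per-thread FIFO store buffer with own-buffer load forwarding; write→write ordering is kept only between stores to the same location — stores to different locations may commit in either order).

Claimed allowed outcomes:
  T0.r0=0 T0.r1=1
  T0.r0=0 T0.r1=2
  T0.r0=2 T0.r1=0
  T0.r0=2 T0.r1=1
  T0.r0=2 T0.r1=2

missing: T0.r0=0 T0.r1=0

outcome vector order: (T0.r0,T0.r1)
[PSO] allowed = {(0,0); (0,1); (0,2); (2,0); (2,1); (2,2)}
PSO∖claimed = {(0,0)}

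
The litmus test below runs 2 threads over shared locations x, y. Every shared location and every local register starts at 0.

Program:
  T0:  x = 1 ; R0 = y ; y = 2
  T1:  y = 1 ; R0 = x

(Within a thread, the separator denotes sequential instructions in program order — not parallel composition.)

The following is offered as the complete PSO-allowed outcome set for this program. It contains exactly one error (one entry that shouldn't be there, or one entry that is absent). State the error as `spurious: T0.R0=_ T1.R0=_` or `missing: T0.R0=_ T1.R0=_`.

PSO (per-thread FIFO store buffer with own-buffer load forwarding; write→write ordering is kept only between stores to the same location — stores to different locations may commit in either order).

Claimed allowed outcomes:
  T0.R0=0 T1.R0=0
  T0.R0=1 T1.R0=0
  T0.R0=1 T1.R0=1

outcome vector order: (T0.R0,T1.R0)
PSO (4): (0,0) (0,1) (1,0) (1,1)
PSO∖claimed = {(0,1)}

missing: T0.R0=0 T1.R0=1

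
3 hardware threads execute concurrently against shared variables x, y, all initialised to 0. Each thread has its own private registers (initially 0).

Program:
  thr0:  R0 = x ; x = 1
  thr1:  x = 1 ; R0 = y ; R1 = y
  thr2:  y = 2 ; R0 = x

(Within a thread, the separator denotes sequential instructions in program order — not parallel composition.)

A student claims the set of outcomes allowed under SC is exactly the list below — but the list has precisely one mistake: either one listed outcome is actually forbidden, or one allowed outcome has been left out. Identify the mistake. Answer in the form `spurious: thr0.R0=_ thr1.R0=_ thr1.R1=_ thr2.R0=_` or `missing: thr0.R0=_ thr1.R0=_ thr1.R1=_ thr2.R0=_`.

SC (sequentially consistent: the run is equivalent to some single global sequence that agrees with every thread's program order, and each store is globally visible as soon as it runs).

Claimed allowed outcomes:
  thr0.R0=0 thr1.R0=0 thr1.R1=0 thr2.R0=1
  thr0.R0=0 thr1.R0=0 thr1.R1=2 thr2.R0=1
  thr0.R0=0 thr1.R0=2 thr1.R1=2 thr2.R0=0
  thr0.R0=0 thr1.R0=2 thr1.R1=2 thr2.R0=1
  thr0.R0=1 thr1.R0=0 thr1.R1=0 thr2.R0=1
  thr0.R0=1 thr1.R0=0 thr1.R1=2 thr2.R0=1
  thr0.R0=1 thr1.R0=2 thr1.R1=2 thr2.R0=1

outcome vector order: (thr0.R0,thr1.R0,thr1.R1,thr2.R0)
under SC → 0001 0021 0220 0221 1001 1021 1220 1221
SC∖claimed = {1220}

missing: thr0.R0=1 thr1.R0=2 thr1.R1=2 thr2.R0=0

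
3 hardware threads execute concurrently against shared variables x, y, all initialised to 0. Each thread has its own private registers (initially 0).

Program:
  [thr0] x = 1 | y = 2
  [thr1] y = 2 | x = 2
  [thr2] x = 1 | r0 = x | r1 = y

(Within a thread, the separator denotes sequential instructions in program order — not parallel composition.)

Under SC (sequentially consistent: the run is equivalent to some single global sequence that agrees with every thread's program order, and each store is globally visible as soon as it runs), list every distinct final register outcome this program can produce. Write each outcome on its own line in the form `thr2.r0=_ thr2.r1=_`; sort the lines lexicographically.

outcome vector order: (thr2.r0,thr2.r1)
|SC outcomes| = 3

thr2.r0=1 thr2.r1=0
thr2.r0=1 thr2.r1=2
thr2.r0=2 thr2.r1=2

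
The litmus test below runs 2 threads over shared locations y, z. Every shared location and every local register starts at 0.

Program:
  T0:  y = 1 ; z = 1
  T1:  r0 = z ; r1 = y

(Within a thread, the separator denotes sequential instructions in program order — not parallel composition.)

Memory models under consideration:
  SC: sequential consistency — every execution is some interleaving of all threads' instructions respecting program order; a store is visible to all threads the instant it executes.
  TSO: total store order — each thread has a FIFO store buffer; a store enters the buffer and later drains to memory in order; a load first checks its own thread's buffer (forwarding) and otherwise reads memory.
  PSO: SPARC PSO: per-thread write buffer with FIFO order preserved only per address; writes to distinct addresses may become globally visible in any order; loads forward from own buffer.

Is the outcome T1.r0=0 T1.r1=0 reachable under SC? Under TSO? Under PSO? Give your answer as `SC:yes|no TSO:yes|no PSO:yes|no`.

outcome vector order: (T1.r0,T1.r1)
under SC → 0/0; 0/1; 1/1
under TSO → 0/0; 0/1; 1/1
under PSO → 0/0; 0/1; 1/0; 1/1
target 0/0 ∈ {SC,TSO,PSO}

SC:yes TSO:yes PSO:yes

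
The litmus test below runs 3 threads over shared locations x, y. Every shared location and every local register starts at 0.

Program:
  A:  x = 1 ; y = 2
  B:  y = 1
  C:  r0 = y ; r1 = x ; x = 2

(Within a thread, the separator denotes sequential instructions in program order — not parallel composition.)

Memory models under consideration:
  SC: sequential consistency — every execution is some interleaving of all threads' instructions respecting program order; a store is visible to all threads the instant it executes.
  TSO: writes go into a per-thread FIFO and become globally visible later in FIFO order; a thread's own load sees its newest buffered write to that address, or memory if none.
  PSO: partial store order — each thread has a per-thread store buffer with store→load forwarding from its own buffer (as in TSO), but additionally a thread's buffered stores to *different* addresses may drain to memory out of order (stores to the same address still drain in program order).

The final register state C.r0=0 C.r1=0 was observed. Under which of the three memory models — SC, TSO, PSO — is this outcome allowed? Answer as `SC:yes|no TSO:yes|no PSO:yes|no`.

outcome vector order: (C.r0,C.r1)
under SC → 0/0; 0/1; 1/0; 1/1; 2/1
under TSO → 0/0; 0/1; 1/0; 1/1; 2/1
under PSO → 0/0; 0/1; 1/0; 1/1; 2/0; 2/1
target 0/0 ∈ {SC,TSO,PSO}

SC:yes TSO:yes PSO:yes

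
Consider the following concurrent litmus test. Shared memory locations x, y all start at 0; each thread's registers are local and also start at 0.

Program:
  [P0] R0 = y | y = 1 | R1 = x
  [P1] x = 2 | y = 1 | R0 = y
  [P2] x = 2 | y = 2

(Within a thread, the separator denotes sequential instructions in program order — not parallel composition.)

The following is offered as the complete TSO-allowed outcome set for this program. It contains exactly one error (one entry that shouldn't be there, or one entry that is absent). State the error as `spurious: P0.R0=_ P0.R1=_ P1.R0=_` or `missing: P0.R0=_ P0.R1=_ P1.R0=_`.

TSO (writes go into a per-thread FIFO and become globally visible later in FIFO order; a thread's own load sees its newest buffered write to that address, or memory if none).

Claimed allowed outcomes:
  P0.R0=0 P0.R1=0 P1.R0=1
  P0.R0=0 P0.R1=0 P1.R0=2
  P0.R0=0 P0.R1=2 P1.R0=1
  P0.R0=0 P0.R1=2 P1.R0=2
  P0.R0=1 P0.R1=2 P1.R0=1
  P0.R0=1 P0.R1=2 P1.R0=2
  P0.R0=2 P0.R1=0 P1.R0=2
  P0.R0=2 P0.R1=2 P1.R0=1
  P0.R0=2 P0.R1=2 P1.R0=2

spurious: P0.R0=2 P0.R1=0 P1.R0=2

outcome vector order: (P0.R0,P0.R1,P1.R0)
TSO (8): 001 002 021 022 121 122 221 222
claimed∖TSO = {202}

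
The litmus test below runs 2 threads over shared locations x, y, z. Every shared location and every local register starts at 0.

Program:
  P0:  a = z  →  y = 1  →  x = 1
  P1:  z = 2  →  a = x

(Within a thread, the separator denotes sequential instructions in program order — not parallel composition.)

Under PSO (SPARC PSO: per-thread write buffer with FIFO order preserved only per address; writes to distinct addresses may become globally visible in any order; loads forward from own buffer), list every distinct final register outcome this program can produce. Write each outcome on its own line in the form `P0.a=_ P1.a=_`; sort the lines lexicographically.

P0.a=0 P1.a=0
P0.a=0 P1.a=1
P0.a=2 P1.a=0
P0.a=2 P1.a=1

outcome vector order: (P0.a,P1.a)
|PSO outcomes| = 4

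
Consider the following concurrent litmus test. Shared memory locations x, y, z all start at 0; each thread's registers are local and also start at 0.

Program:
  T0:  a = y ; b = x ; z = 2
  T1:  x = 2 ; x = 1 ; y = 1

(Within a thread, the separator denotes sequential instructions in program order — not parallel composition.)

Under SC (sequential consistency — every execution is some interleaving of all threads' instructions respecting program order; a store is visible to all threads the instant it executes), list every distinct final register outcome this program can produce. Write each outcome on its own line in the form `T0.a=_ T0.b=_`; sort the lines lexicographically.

T0.a=0 T0.b=0
T0.a=0 T0.b=1
T0.a=0 T0.b=2
T0.a=1 T0.b=1

outcome vector order: (T0.a,T0.b)
|SC outcomes| = 4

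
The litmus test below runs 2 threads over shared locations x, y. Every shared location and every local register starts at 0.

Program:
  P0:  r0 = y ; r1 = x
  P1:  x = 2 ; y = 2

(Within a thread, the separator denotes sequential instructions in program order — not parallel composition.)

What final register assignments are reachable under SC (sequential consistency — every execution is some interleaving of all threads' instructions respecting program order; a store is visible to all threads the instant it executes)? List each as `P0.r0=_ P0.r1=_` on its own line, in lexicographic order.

outcome vector order: (P0.r0,P0.r1)
|SC outcomes| = 3

P0.r0=0 P0.r1=0
P0.r0=0 P0.r1=2
P0.r0=2 P0.r1=2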